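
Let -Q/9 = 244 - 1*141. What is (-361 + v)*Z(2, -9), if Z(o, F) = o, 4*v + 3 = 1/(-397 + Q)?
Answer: -1915829/2648 ≈ -723.50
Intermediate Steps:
Q = -927 (Q = -9*(244 - 1*141) = -9*(244 - 141) = -9*103 = -927)
v = -3973/5296 (v = -¾ + 1/(4*(-397 - 927)) = -¾ + (¼)/(-1324) = -¾ + (¼)*(-1/1324) = -¾ - 1/5296 = -3973/5296 ≈ -0.75019)
(-361 + v)*Z(2, -9) = (-361 - 3973/5296)*2 = -1915829/5296*2 = -1915829/2648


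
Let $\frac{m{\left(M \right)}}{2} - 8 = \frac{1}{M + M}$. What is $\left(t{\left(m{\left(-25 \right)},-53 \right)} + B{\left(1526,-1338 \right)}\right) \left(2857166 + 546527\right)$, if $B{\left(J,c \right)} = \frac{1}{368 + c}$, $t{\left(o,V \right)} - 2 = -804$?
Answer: $- \frac{2647872336113}{970} \approx -2.7298 \cdot 10^{9}$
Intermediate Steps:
$m{\left(M \right)} = 16 + \frac{1}{M}$ ($m{\left(M \right)} = 16 + \frac{2}{M + M} = 16 + \frac{2}{2 M} = 16 + 2 \frac{1}{2 M} = 16 + \frac{1}{M}$)
$t{\left(o,V \right)} = -802$ ($t{\left(o,V \right)} = 2 - 804 = -802$)
$\left(t{\left(m{\left(-25 \right)},-53 \right)} + B{\left(1526,-1338 \right)}\right) \left(2857166 + 546527\right) = \left(-802 + \frac{1}{368 - 1338}\right) \left(2857166 + 546527\right) = \left(-802 + \frac{1}{-970}\right) 3403693 = \left(-802 - \frac{1}{970}\right) 3403693 = \left(- \frac{777941}{970}\right) 3403693 = - \frac{2647872336113}{970}$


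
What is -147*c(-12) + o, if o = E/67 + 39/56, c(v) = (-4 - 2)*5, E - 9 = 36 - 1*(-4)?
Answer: 16551677/3752 ≈ 4411.4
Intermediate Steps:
E = 49 (E = 9 + (36 - 1*(-4)) = 9 + (36 + 4) = 9 + 40 = 49)
c(v) = -30 (c(v) = -6*5 = -30)
o = 5357/3752 (o = 49/67 + 39/56 = 5357/3752 ≈ 1.4278)
-147*c(-12) + o = -147*(-30) + 5357/3752 = 4410 + 5357/3752 = 16551677/3752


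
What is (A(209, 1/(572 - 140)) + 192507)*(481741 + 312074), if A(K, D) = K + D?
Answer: 22029242886365/144 ≈ 1.5298e+11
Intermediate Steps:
A(K, D) = D + K
(A(209, 1/(572 - 140)) + 192507)*(481741 + 312074) = ((1/(572 - 140) + 209) + 192507)*(481741 + 312074) = ((1/432 + 209) + 192507)*793815 = (90289/432 + 192507)*793815 = (83253313/432)*793815 = 22029242886365/144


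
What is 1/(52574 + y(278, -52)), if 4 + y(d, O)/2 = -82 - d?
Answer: 1/51846 ≈ 1.9288e-5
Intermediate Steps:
y(d, O) = -172 - 2*d (y(d, O) = -8 + 2*(-82 - d) = -8 + (-164 - 2*d) = -172 - 2*d)
1/(52574 + y(278, -52)) = 1/(52574 + (-172 - 2*278)) = 1/(52574 + (-172 - 556)) = 1/(52574 - 728) = 1/51846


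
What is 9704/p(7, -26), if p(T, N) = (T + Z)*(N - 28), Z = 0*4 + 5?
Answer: -1213/81 ≈ -14.975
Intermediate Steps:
Z = 5 (Z = 0 + 5 = 5)
p(T, N) = (-28 + N)*(5 + T) (p(T, N) = (T + 5)*(N - 28) = (5 + T)*(-28 + N) = (-28 + N)*(5 + T))
9704/p(7, -26) = 9704/(-140 - 28*7 + 5*(-26) - 26*7) = 9704/(-140 - 196 - 130 - 182) = 9704/(-648) = 9704*(-1/648) = -1213/81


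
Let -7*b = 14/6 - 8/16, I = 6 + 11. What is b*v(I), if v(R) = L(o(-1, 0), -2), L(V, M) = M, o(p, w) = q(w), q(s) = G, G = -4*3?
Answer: 11/21 ≈ 0.52381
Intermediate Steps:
G = -12
q(s) = -12
o(p, w) = -12
I = 17
v(R) = -2
b = -11/42 (b = -(14/6 - 8/16)/7 = -(14*(1/6) - 8*1/16)/7 = -(7/3 - 1/2)/7 = -1/7*11/6 = -11/42 ≈ -0.26190)
b*v(I) = -11/42*(-2) = 11/21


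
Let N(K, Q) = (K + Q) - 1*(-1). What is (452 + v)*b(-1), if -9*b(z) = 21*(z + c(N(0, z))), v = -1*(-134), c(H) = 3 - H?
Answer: -8204/3 ≈ -2734.7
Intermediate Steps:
N(K, Q) = 1 + K + Q (N(K, Q) = (K + Q) + 1 = 1 + K + Q)
v = 134
b(z) = -14/3 (b(z) = -7*(z + (3 - (1 + 0 + z)))/3 = -7*(z + (3 - (1 + z)))/3 = -7*(z + (3 + (-1 - z)))/3 = -7*(z + (2 - z))/3 = -7*2/3 = -⅑*42 = -14/3)
(452 + v)*b(-1) = (452 + 134)*(-14/3) = 586*(-14/3) = -8204/3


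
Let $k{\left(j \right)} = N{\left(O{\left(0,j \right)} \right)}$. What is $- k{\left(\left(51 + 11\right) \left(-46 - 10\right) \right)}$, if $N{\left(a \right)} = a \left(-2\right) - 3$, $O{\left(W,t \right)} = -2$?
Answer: $-1$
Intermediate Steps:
$N{\left(a \right)} = -3 - 2 a$ ($N{\left(a \right)} = - 2 a - 3 = -3 - 2 a$)
$k{\left(j \right)} = 1$ ($k{\left(j \right)} = -3 - -4 = -3 + 4 = 1$)
$- k{\left(\left(51 + 11\right) \left(-46 - 10\right) \right)} = \left(-1\right) 1 = -1$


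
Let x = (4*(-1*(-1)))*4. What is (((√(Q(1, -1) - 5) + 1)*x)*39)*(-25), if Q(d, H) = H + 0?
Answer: -15600 - 15600*I*√6 ≈ -15600.0 - 38212.0*I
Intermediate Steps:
Q(d, H) = H
x = 16 (x = (4*1)*4 = 4*4 = 16)
(((√(Q(1, -1) - 5) + 1)*x)*39)*(-25) = (((√(-1 - 5) + 1)*16)*39)*(-25) = (((√(-6) + 1)*16)*39)*(-25) = (((I*√6 + 1)*16)*39)*(-25) = (((1 + I*√6)*16)*39)*(-25) = ((16 + 16*I*√6)*39)*(-25) = (624 + 624*I*√6)*(-25) = -15600 - 15600*I*√6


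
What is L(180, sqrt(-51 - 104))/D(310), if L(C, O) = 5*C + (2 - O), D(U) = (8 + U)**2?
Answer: 451/50562 - I*sqrt(155)/101124 ≈ 0.0089197 - 0.00012312*I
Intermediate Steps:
L(C, O) = 2 - O + 5*C
L(180, sqrt(-51 - 104))/D(310) = (2 - sqrt(-51 - 104) + 5*180)/((8 + 310)**2) = (2 - sqrt(-155) + 900)/(318**2) = (2 - I*sqrt(155) + 900)/101124 = (2 - I*sqrt(155) + 900)*(1/101124) = (902 - I*sqrt(155))*(1/101124) = 451/50562 - I*sqrt(155)/101124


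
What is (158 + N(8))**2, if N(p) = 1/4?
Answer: 400689/16 ≈ 25043.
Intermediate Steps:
N(p) = 1/4
(158 + N(8))**2 = (158 + 1/4)**2 = (633/4)**2 = 400689/16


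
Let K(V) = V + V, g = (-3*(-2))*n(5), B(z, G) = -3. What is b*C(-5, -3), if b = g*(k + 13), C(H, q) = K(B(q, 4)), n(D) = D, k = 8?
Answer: -3780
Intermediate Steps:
g = 30 (g = -3*(-2)*5 = 6*5 = 30)
K(V) = 2*V
C(H, q) = -6 (C(H, q) = 2*(-3) = -6)
b = 630 (b = 30*(8 + 13) = 30*21 = 630)
b*C(-5, -3) = 630*(-6) = -3780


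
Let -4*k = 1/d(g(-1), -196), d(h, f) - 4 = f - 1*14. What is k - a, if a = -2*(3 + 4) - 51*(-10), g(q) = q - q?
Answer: -408703/824 ≈ -496.00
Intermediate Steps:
g(q) = 0
d(h, f) = -10 + f (d(h, f) = 4 + (f - 1*14) = 4 + (f - 14) = 4 + (-14 + f) = -10 + f)
k = 1/824 (k = -1/(4*(-10 - 196)) = -¼/(-206) = -¼*(-1/206) = 1/824 ≈ 0.0012136)
a = 496 (a = -2*7 + 510 = -14 + 510 = 496)
k - a = 1/824 - 1*496 = 1/824 - 496 = -408703/824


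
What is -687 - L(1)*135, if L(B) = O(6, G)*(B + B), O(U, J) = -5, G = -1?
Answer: 663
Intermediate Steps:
L(B) = -10*B (L(B) = -5*(B + B) = -10*B)
-687 - L(1)*135 = -687 - (-10*1)*135 = -687 - (-10)*135 = -687 - 1*(-1350) = -687 + 1350 = 663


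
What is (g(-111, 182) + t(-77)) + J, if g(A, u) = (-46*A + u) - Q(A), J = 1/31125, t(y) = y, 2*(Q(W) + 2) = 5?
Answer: 324353627/62250 ≈ 5210.5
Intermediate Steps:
Q(W) = ½ (Q(W) = -2 + (½)*5 = -2 + 5/2 = ½)
J = 1/31125 ≈ 3.2129e-5
g(A, u) = -½ + u - 46*A (g(A, u) = (-46*A + u) - 1*½ = (u - 46*A) - ½ = -½ + u - 46*A)
(g(-111, 182) + t(-77)) + J = ((-½ + 182 - 46*(-111)) - 77) + 1/31125 = ((-½ + 182 + 5106) - 77) + 1/31125 = (10575/2 - 77) + 1/31125 = 10421/2 + 1/31125 = 324353627/62250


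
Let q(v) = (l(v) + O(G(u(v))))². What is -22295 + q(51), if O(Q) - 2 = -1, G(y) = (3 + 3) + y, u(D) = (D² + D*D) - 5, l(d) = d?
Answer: -19591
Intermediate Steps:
u(D) = -5 + 2*D² (u(D) = (D² + D²) - 5 = 2*D² - 5 = -5 + 2*D²)
G(y) = 6 + y
O(Q) = 1 (O(Q) = 2 - 1 = 1)
q(v) = (1 + v)² (q(v) = (v + 1)² = (1 + v)²)
-22295 + q(51) = -22295 + (1 + 51)² = -22295 + 52² = -22295 + 2704 = -19591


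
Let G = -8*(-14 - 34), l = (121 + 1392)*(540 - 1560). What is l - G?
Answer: -1543644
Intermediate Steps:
l = -1543260 (l = 1513*(-1020) = -1543260)
G = 384 (G = -8*(-48) = 384)
l - G = -1543260 - 1*384 = -1543260 - 384 = -1543644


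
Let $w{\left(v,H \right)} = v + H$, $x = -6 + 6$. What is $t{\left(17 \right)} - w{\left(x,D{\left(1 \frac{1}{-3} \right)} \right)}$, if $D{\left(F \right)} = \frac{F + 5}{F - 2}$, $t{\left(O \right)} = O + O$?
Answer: $36$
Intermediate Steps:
$t{\left(O \right)} = 2 O$
$D{\left(F \right)} = \frac{5 + F}{-2 + F}$
$x = 0$
$w{\left(v,H \right)} = H + v$
$t{\left(17 \right)} - w{\left(x,D{\left(1 \frac{1}{-3} \right)} \right)} = 2 \cdot 17 - \left(\frac{5 + 1 \frac{1}{-3}}{-2 + 1 \frac{1}{-3}} + 0\right) = 34 - \left(\frac{5 + 1 \left(- \frac{1}{3}\right)}{-2 + 1 \left(- \frac{1}{3}\right)} + 0\right) = 34 - \left(\frac{5 - \frac{1}{3}}{-2 - \frac{1}{3}} + 0\right) = 34 - \left(\frac{1}{- \frac{7}{3}} \cdot \frac{14}{3} + 0\right) = 34 - \left(\left(- \frac{3}{7}\right) \frac{14}{3} + 0\right) = 34 - \left(-2 + 0\right) = 34 - -2 = 34 + 2 = 36$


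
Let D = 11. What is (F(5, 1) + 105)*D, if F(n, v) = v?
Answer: 1166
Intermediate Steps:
(F(5, 1) + 105)*D = (1 + 105)*11 = 106*11 = 1166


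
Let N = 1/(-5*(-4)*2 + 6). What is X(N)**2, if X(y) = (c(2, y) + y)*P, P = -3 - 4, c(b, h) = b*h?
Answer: 441/2116 ≈ 0.20841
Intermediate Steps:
P = -7
N = 1/46 (N = 1/(20*2 + 6) = 1/(40 + 6) = 1/46 ≈ 0.021739)
X(y) = -21*y (X(y) = (2*y + y)*(-7) = (3*y)*(-7) = -21*y)
X(N)**2 = (-21*1/46)**2 = (-21/46)**2 = 441/2116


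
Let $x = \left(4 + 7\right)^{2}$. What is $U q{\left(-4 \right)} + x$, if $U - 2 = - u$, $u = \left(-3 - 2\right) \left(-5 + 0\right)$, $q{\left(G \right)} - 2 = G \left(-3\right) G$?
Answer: $1179$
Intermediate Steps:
$x = 121$ ($x = 11^{2} = 121$)
$q{\left(G \right)} = 2 - 3 G^{2}$ ($q{\left(G \right)} = 2 + G \left(-3\right) G = 2 + - 3 G G = 2 - 3 G^{2}$)
$u = 25$ ($u = \left(-5\right) \left(-5\right) = 25$)
$U = -23$ ($U = 2 - 25 = -23$)
$U q{\left(-4 \right)} + x = - 23 \left(2 - 3 \left(-4\right)^{2}\right) + 121 = - 23 \left(2 - 48\right) + 121 = \left(-23\right) \left(-46\right) + 121 = 1058 + 121 = 1179$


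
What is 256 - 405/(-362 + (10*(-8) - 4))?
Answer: 114581/446 ≈ 256.91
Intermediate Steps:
256 - 405/(-362 + (10*(-8) - 4)) = 256 - 405/(-362 + (-80 - 4)) = 256 - 405/(-362 - 84) = 256 - 405/(-446) = 256 - 405*(-1/446) = 256 + 405/446 = 114581/446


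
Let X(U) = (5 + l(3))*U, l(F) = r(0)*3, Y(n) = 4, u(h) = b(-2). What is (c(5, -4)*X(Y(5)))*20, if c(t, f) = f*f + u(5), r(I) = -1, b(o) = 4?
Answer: 3200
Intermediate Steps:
u(h) = 4
c(t, f) = 4 + f² (c(t, f) = f*f + 4 = f² + 4 = 4 + f²)
l(F) = -3 (l(F) = -1*3 = -3)
X(U) = 2*U (X(U) = (5 - 3)*U = 2*U)
(c(5, -4)*X(Y(5)))*20 = ((4 + (-4)²)*(2*4))*20 = ((4 + 16)*8)*20 = (20*8)*20 = 160*20 = 3200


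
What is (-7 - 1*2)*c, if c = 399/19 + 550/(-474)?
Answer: -14106/79 ≈ -178.56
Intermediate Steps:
c = 4702/237 (c = 399*(1/19) + 550*(-1/474) = 21 - 275/237 = 4702/237 ≈ 19.840)
(-7 - 1*2)*c = (-7 - 1*2)*(4702/237) = (-7 - 2)*(4702/237) = -9*4702/237 = -14106/79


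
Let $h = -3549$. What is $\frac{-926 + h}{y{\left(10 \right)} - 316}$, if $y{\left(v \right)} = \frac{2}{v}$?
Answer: $\frac{22375}{1579} \approx 14.17$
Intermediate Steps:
$\frac{-926 + h}{y{\left(10 \right)} - 316} = \frac{-926 - 3549}{\frac{2}{10} - 316} = - \frac{4475}{2 \cdot \frac{1}{10} - 316} = - \frac{4475}{\frac{1}{5} - 316} = - \frac{4475}{- \frac{1579}{5}} = \left(-4475\right) \left(- \frac{5}{1579}\right) = \frac{22375}{1579}$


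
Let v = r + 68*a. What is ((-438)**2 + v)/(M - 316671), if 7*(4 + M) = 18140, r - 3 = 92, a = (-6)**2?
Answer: -1360709/2198585 ≈ -0.61890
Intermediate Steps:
a = 36
r = 95 (r = 3 + 92 = 95)
M = 18112/7 (M = -4 + (1/7)*18140 = -4 + 18140/7 = 18112/7 ≈ 2587.4)
v = 2543 (v = 95 + 68*36 = 95 + 2448 = 2543)
((-438)**2 + v)/(M - 316671) = ((-438)**2 + 2543)/(18112/7 - 316671) = (191844 + 2543)/(-2198585/7) = 194387*(-7/2198585) = -1360709/2198585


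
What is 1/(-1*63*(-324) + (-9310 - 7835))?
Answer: 1/3267 ≈ 0.00030609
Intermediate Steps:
1/(-1*63*(-324) + (-9310 - 7835)) = 1/(-63*(-324) - 17145) = 1/(20412 - 17145) = 1/3267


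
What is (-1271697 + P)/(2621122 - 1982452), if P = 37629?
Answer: -205678/106445 ≈ -1.9322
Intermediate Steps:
(-1271697 + P)/(2621122 - 1982452) = (-1271697 + 37629)/(2621122 - 1982452) = -1234068/638670 = -1234068*1/638670 = -205678/106445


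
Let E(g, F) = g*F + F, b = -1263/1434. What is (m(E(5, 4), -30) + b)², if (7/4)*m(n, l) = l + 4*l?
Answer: 83953324009/11195716 ≈ 7498.7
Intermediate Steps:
b = -421/478 (b = -1263*1/1434 = -421/478 ≈ -0.88075)
E(g, F) = F + F*g (E(g, F) = F*g + F = F + F*g)
m(n, l) = 20*l/7 (m(n, l) = 4*(l + 4*l)/7 = 4*(5*l)/7 = 20*l/7)
(m(E(5, 4), -30) + b)² = ((20/7)*(-30) - 421/478)² = (-600/7 - 421/478)² = (-289747/3346)² = 83953324009/11195716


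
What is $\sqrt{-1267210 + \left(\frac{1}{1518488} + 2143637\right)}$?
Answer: $\frac{\sqrt{505217616315721494}}{759244} \approx 936.18$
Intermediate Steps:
$\sqrt{-1267210 + \left(\frac{1}{1518488} + 2143637\right)} = \sqrt{-1267210 + \frac{3255087060857}{1518488}} = \sqrt{\frac{1330843882377}{1518488}} = \frac{\sqrt{505217616315721494}}{759244}$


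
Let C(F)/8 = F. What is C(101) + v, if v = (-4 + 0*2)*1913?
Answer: -6844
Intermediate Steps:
C(F) = 8*F
v = -7652 (v = (-4 + 0)*1913 = -4*1913 = -7652)
C(101) + v = 8*101 - 7652 = 808 - 7652 = -6844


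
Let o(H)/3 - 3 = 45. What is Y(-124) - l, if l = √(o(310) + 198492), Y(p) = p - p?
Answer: -2*√49659 ≈ -445.69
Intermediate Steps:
o(H) = 144 (o(H) = 9 + 3*45 = 9 + 135 = 144)
Y(p) = 0
l = 2*√49659 (l = √(144 + 198492) = √198636 = 2*√49659 ≈ 445.69)
Y(-124) - l = 0 - 2*√49659 = -2*√49659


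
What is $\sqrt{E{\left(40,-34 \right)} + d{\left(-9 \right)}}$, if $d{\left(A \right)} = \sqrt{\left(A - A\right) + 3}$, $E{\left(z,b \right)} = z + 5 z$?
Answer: $\sqrt{240 + \sqrt{3}} \approx 15.548$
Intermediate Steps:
$E{\left(z,b \right)} = 6 z$
$d{\left(A \right)} = \sqrt{3}$ ($d{\left(A \right)} = \sqrt{0 + 3} = \sqrt{3}$)
$\sqrt{E{\left(40,-34 \right)} + d{\left(-9 \right)}} = \sqrt{6 \cdot 40 + \sqrt{3}} = \sqrt{240 + \sqrt{3}}$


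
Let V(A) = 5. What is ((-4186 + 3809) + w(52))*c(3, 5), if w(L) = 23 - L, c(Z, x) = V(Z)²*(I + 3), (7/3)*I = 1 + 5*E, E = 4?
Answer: -121800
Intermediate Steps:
I = 9 (I = 3*(1 + 5*4)/7 = 3*(1 + 20)/7 = (3/7)*21 = 9)
c(Z, x) = 300 (c(Z, x) = 5²*(9 + 3) = 25*12 = 300)
((-4186 + 3809) + w(52))*c(3, 5) = ((-4186 + 3809) + (23 - 1*52))*300 = (-377 + (23 - 52))*300 = (-377 - 29)*300 = -406*300 = -121800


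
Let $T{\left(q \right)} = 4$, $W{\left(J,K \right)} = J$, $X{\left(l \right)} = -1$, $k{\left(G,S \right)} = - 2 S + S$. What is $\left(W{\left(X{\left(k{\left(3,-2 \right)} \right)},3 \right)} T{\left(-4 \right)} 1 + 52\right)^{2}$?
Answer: $2304$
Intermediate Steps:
$k{\left(G,S \right)} = - S$
$\left(W{\left(X{\left(k{\left(3,-2 \right)} \right)},3 \right)} T{\left(-4 \right)} 1 + 52\right)^{2} = \left(\left(-1\right) 4 \cdot 1 + 52\right)^{2} = \left(\left(-4\right) 1 + 52\right)^{2} = \left(-4 + 52\right)^{2} = 48^{2} = 2304$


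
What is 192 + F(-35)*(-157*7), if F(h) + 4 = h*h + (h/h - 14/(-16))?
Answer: -10749981/8 ≈ -1.3437e+6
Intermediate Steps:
F(h) = -17/8 + h² (F(h) = -4 + (h*h + (h/h - 14/(-16))) = -4 + (h² + (1 - 14*(-1/16))) = -4 + (h² + (1 + 7/8)) = -4 + (h² + 15/8) = -4 + (15/8 + h²) = -17/8 + h²)
192 + F(-35)*(-157*7) = 192 + (-17/8 + (-35)²)*(-157*7) = 192 + (-17/8 + 1225)*(-1099) = 192 + (9783/8)*(-1099) = 192 - 10751517/8 = -10749981/8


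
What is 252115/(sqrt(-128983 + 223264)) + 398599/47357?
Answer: 398599/47357 + 252115*sqrt(94281)/94281 ≈ 829.50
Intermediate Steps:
252115/(sqrt(-128983 + 223264)) + 398599/47357 = 252115/(sqrt(94281)) + 398599*(1/47357) = 252115*(sqrt(94281)/94281) + 398599/47357 = 252115*sqrt(94281)/94281 + 398599/47357 = 398599/47357 + 252115*sqrt(94281)/94281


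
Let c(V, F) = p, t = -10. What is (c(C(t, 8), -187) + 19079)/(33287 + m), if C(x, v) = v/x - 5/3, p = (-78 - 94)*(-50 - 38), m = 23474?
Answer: 34215/56761 ≈ 0.60279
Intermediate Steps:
p = 15136 (p = -172*(-88) = 15136)
C(x, v) = -5/3 + v/x (C(x, v) = v/x - 5*⅓ = v/x - 5/3 = -5/3 + v/x)
c(V, F) = 15136
(c(C(t, 8), -187) + 19079)/(33287 + m) = (15136 + 19079)/(33287 + 23474) = 34215/56761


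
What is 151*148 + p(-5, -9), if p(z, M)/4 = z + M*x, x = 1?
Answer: 22292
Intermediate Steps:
p(z, M) = 4*M + 4*z (p(z, M) = 4*(z + M*1) = 4*(z + M) = 4*(M + z) = 4*M + 4*z)
151*148 + p(-5, -9) = 151*148 + (4*(-9) + 4*(-5)) = 22348 + (-36 - 20) = 22348 - 56 = 22292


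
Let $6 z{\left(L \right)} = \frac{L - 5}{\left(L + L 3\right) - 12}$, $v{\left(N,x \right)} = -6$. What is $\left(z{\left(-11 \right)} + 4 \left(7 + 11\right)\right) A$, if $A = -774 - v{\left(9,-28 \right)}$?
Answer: $- \frac{387328}{7} \approx -55333.0$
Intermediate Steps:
$z{\left(L \right)} = \frac{-5 + L}{6 \left(-12 + 4 L\right)}$ ($z{\left(L \right)} = \frac{\left(L - 5\right) \frac{1}{\left(L + L 3\right) - 12}}{6} = \frac{\left(-5 + L\right) \frac{1}{\left(L + 3 L\right) - 12}}{6} = \frac{\left(-5 + L\right) \frac{1}{4 L - 12}}{6} = \frac{\left(-5 + L\right) \frac{1}{-12 + 4 L}}{6} = \frac{\frac{1}{-12 + 4 L} \left(-5 + L\right)}{6} = \frac{-5 + L}{6 \left(-12 + 4 L\right)}$)
$A = -768$ ($A = -774 - -6 = -774 + 6 = -768$)
$\left(z{\left(-11 \right)} + 4 \left(7 + 11\right)\right) A = \left(\frac{-5 - 11}{24 \left(-3 - 11\right)} + 4 \left(7 + 11\right)\right) \left(-768\right) = \left(\frac{1}{24} \frac{1}{-14} \left(-16\right) + 4 \cdot 18\right) \left(-768\right) = \left(\frac{1}{24} \left(- \frac{1}{14}\right) \left(-16\right) + 72\right) \left(-768\right) = \left(\frac{1}{21} + 72\right) \left(-768\right) = \frac{1513}{21} \left(-768\right) = - \frac{387328}{7}$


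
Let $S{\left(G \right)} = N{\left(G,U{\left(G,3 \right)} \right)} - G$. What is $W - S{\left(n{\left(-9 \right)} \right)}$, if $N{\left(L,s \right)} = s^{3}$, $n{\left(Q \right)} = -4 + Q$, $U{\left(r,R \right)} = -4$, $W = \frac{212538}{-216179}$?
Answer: $\frac{10812591}{216179} \approx 50.017$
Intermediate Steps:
$W = - \frac{212538}{216179}$ ($W = 212538 \left(- \frac{1}{216179}\right) = - \frac{212538}{216179} \approx -0.98316$)
$S{\left(G \right)} = -64 - G$ ($S{\left(G \right)} = \left(-4\right)^{3} - G = -64 - G$)
$W - S{\left(n{\left(-9 \right)} \right)} = - \frac{212538}{216179} - \left(-64 - \left(-4 - 9\right)\right) = - \frac{212538}{216179} - \left(-64 - -13\right) = - \frac{212538}{216179} - \left(-64 + 13\right) = - \frac{212538}{216179} - -51 = - \frac{212538}{216179} + 51 = \frac{10812591}{216179}$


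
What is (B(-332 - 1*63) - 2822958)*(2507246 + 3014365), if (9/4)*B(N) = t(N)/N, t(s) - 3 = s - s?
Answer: -6156974005770658/395 ≈ -1.5587e+13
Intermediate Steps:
t(s) = 3 (t(s) = 3 + (s - s) = 3 + 0 = 3)
B(N) = 4/(3*N) (B(N) = 4*(3/N)/9 = 4/(3*N))
(B(-332 - 1*63) - 2822958)*(2507246 + 3014365) = (4/(3*(-332 - 1*63)) - 2822958)*(2507246 + 3014365) = (4/(3*(-332 - 63)) - 2822958)*5521611 = ((4/3)/(-395) - 2822958)*5521611 = ((4/3)*(-1/395) - 2822958)*5521611 = (-4/1185 - 2822958)*5521611 = -3345205234/1185*5521611 = -6156974005770658/395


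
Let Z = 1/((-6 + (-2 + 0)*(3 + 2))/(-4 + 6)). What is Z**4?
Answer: 1/4096 ≈ 0.00024414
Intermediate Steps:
Z = -1/8 (Z = 1/((-6 - 2*5)/2) = 1/((-6 - 10)*(1/2)) = 1/(-16*1/2) = 1/(-8) = -1/8 ≈ -0.12500)
Z**4 = (-1/8)**4 = 1/4096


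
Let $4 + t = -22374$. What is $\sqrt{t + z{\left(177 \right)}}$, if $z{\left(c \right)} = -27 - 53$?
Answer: $i \sqrt{22458} \approx 149.86 i$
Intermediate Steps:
$t = -22378$ ($t = -4 - 22374 = -22378$)
$z{\left(c \right)} = -80$ ($z{\left(c \right)} = -27 - 53 = -80$)
$\sqrt{t + z{\left(177 \right)}} = \sqrt{-22378 - 80} = \sqrt{-22458} = i \sqrt{22458}$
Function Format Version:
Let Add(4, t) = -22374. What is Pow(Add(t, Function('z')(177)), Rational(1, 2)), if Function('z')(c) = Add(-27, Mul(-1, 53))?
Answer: Mul(I, Pow(22458, Rational(1, 2))) ≈ Mul(149.86, I)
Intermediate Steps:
t = -22378 (t = Add(-4, -22374) = -22378)
Function('z')(c) = -80 (Function('z')(c) = Add(-27, -53) = -80)
Pow(Add(t, Function('z')(177)), Rational(1, 2)) = Pow(Add(-22378, -80), Rational(1, 2)) = Pow(-22458, Rational(1, 2)) = Mul(I, Pow(22458, Rational(1, 2)))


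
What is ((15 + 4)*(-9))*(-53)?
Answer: 9063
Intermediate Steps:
((15 + 4)*(-9))*(-53) = (19*(-9))*(-53) = -171*(-53) = 9063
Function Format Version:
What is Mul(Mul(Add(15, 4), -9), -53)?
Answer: 9063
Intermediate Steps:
Mul(Mul(Add(15, 4), -9), -53) = Mul(Mul(19, -9), -53) = Mul(-171, -53) = 9063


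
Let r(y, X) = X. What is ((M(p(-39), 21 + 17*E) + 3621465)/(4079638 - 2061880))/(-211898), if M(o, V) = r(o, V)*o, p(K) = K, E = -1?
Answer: -1207103/142519628228 ≈ -8.4697e-6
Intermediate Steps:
M(o, V) = V*o
((M(p(-39), 21 + 17*E) + 3621465)/(4079638 - 2061880))/(-211898) = (((21 + 17*(-1))*(-39) + 3621465)/(4079638 - 2061880))/(-211898) = (((21 - 17)*(-39) + 3621465)/2017758)*(-1/211898) = ((4*(-39) + 3621465)*(1/2017758))*(-1/211898) = ((-156 + 3621465)*(1/2017758))*(-1/211898) = (3621309*(1/2017758))*(-1/211898) = (1207103/672586)*(-1/211898) = -1207103/142519628228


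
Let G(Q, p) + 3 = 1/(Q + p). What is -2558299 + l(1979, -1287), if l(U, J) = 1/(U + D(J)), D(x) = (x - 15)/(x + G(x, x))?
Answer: -16819648485421972/6574543667 ≈ -2.5583e+6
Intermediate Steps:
G(Q, p) = -3 + 1/(Q + p)
D(x) = (-15 + x)/(x + (1 - 6*x)/(2*x)) (D(x) = (x - 15)/(x + (1 - 3*x - 3*x)/(x + x)) = (-15 + x)/(x + (1 - 6*x)/((2*x))) = (-15 + x)/(x + (1/(2*x))*(1 - 6*x)) = (-15 + x)/(x + (1 - 6*x)/(2*x)))
l(U, J) = 1/(U + 2*J*(-15 + J)/(1 - 6*J + 2*J²))
-2558299 + l(1979, -1287) = -2558299 + 1/(1979 + (-15 - 1287)/(-1287 - ½*(-1 + 6*(-1287))/(-1287))) = -2558299 + 1/(1979 - 1302/(-1287 - ½*(-1/1287)*(-1 - 7722))) = -2558299 + 1/(1979 - 1302/(-1287 - ½*(-1/1287)*(-7723))) = -2558299 + 1/(1979 - 1302/(-1287 - 7723/2574)) = -2558299 + 1/(1979 - 1302/(-3320461/2574)) = -2558299 + 1/(1979 - 2574/3320461*(-1302)) = -2558299 + 1/(1979 + 3351348/3320461) = -2558299 + 1/(6574543667/3320461) = -2558299 + 3320461/6574543667 = -16819648485421972/6574543667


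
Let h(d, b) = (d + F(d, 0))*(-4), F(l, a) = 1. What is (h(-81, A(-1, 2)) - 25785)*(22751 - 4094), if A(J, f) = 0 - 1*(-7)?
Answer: -475100505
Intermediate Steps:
A(J, f) = 7 (A(J, f) = 0 + 7 = 7)
h(d, b) = -4 - 4*d (h(d, b) = (d + 1)*(-4) = (1 + d)*(-4) = -4 - 4*d)
(h(-81, A(-1, 2)) - 25785)*(22751 - 4094) = ((-4 - 4*(-81)) - 25785)*(22751 - 4094) = ((-4 + 324) - 25785)*18657 = (320 - 25785)*18657 = -25465*18657 = -475100505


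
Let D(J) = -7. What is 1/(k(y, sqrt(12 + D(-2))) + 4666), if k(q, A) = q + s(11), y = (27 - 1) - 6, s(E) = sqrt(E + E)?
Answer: 213/998117 - sqrt(22)/21958574 ≈ 0.00021319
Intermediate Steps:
s(E) = sqrt(2)*sqrt(E) (s(E) = sqrt(2*E) = sqrt(2)*sqrt(E))
y = 20 (y = 26 - 6 = 20)
k(q, A) = q + sqrt(22) (k(q, A) = q + sqrt(2)*sqrt(11) = q + sqrt(22))
1/(k(y, sqrt(12 + D(-2))) + 4666) = 1/((20 + sqrt(22)) + 4666) = 1/(4686 + sqrt(22))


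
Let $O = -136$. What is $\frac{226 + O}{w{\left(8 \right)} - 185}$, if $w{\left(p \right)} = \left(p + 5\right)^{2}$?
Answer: $- \frac{45}{8} \approx -5.625$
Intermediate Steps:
$w{\left(p \right)} = \left(5 + p\right)^{2}$
$\frac{226 + O}{w{\left(8 \right)} - 185} = \frac{226 - 136}{\left(5 + 8\right)^{2} - 185} = \frac{1}{13^{2} - 185} \cdot 90 = \frac{1}{169 - 185} \cdot 90 = \frac{1}{-16} \cdot 90 = \left(- \frac{1}{16}\right) 90 = - \frac{45}{8}$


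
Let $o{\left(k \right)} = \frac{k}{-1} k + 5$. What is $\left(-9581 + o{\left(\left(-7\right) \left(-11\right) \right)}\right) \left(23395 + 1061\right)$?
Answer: $-379190280$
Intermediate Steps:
$o{\left(k \right)} = 5 - k^{2}$ ($o{\left(k \right)} = k \left(-1\right) k + 5 = - k k + 5 = - k^{2} + 5 = 5 - k^{2}$)
$\left(-9581 + o{\left(\left(-7\right) \left(-11\right) \right)}\right) \left(23395 + 1061\right) = \left(-9581 + \left(5 - \left(\left(-7\right) \left(-11\right)\right)^{2}\right)\right) \left(23395 + 1061\right) = \left(-9581 + \left(5 - 77^{2}\right)\right) 24456 = \left(-9581 + \left(5 - 5929\right)\right) 24456 = \left(-9581 - 5924\right) 24456 = \left(-15505\right) 24456 = -379190280$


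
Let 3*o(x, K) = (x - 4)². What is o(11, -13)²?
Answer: 2401/9 ≈ 266.78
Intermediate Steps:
o(x, K) = (-4 + x)²/3 (o(x, K) = (x - 4)²/3 = (-4 + x)²/3)
o(11, -13)² = ((-4 + 11)²/3)² = ((⅓)*7²)² = ((⅓)*49)² = (49/3)² = 2401/9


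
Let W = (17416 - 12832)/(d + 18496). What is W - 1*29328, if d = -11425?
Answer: -69124568/2357 ≈ -29327.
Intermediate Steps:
W = 1528/2357 (W = (17416 - 12832)/(-11425 + 18496) = 4584/7071 = 4584*(1/7071) = 1528/2357 ≈ 0.64828)
W - 1*29328 = 1528/2357 - 1*29328 = 1528/2357 - 29328 = -69124568/2357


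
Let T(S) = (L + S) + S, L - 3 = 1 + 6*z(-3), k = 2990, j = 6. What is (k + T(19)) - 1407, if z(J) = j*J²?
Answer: 1949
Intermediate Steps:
z(J) = 6*J²
L = 328 (L = 3 + (1 + 6*(6*(-3)²)) = 3 + (1 + 6*(6*9)) = 3 + (1 + 6*54) = 3 + (1 + 324) = 3 + 325 = 328)
T(S) = 328 + 2*S (T(S) = (328 + S) + S = 328 + 2*S)
(k + T(19)) - 1407 = (2990 + (328 + 2*19)) - 1407 = (2990 + (328 + 38)) - 1407 = (2990 + 366) - 1407 = 3356 - 1407 = 1949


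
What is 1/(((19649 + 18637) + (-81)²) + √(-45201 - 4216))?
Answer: 44847/2011302826 - I*√49417/2011302826 ≈ 2.2297e-5 - 1.1053e-7*I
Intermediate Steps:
1/(((19649 + 18637) + (-81)²) + √(-45201 - 4216)) = 1/((38286 + 6561) + √(-49417)) = 1/(44847 + I*√49417)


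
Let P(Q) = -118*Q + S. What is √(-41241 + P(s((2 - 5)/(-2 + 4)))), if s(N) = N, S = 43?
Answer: I*√41021 ≈ 202.54*I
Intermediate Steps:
P(Q) = 43 - 118*Q (P(Q) = -118*Q + 43 = 43 - 118*Q)
√(-41241 + P(s((2 - 5)/(-2 + 4)))) = √(-41241 + (43 - 118*(2 - 5)/(-2 + 4))) = √(-41241 + (43 - (-354)/2)) = √(-41241 + (43 - 118*(-3/2))) = √(-41241 + (43 + 177)) = √(-41241 + 220) = √(-41021) = I*√41021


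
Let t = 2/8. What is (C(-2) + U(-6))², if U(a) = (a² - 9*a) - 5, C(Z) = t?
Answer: 116281/16 ≈ 7267.6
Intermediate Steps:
t = ¼ (t = 2*(⅛) = ¼ ≈ 0.25000)
C(Z) = ¼
U(a) = -5 + a² - 9*a
(C(-2) + U(-6))² = (¼ + (-5 + (-6)² - 9*(-6)))² = (¼ + (-5 + 36 + 54))² = (¼ + 85)² = (341/4)² = 116281/16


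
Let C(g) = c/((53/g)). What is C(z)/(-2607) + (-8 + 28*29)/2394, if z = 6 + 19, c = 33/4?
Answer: 2234257/6682452 ≈ 0.33435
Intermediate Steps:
c = 33/4 (c = 33*(¼) = 33/4 ≈ 8.2500)
z = 25
C(g) = 33*g/212 (C(g) = 33/(4*((53/g))) = 33*(g/53)/4 = 33*g/212)
C(z)/(-2607) + (-8 + 28*29)/2394 = ((33/212)*25)/(-2607) + (-8 + 28*29)/2394 = (825/212)*(-1/2607) + (-8 + 812)*(1/2394) = -25/16748 + 804*(1/2394) = -25/16748 + 134/399 = 2234257/6682452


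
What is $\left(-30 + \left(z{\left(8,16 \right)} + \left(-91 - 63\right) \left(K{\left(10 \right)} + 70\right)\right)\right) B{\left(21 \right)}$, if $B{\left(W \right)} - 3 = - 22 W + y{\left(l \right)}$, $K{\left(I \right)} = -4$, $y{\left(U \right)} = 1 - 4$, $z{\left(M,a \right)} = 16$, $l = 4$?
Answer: $4702236$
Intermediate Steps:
$y{\left(U \right)} = -3$
$B{\left(W \right)} = - 22 W$ ($B{\left(W \right)} = 3 - \left(3 + 22 W\right) = - 22 W$)
$\left(-30 + \left(z{\left(8,16 \right)} + \left(-91 - 63\right) \left(K{\left(10 \right)} + 70\right)\right)\right) B{\left(21 \right)} = \left(-30 + \left(16 + \left(-91 - 63\right) \left(-4 + 70\right)\right)\right) \left(\left(-22\right) 21\right) = \left(-30 + \left(16 - 10164\right)\right) \left(-462\right) = \left(-30 - 10148\right) \left(-462\right) = \left(-10178\right) \left(-462\right) = 4702236$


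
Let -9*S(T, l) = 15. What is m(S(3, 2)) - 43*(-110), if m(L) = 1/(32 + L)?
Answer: 430433/91 ≈ 4730.0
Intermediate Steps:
S(T, l) = -5/3 (S(T, l) = -⅑*15 = -5/3)
m(S(3, 2)) - 43*(-110) = 1/(32 - 5/3) - 43*(-110) = 1/(91/3) + 4730 = 3/91 + 4730 = 430433/91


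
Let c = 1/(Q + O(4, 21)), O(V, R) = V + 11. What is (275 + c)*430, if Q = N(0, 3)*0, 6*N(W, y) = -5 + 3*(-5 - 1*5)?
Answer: 354836/3 ≈ 1.1828e+5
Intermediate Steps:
O(V, R) = 11 + V
N(W, y) = -35/6 (N(W, y) = (-5 + 3*(-5 - 1*5))/6 = (-5 + 3*(-5 - 5))/6 = (-5 + 3*(-10))/6 = (-5 - 30)/6 = (⅙)*(-35) = -35/6)
Q = 0 (Q = -35/6*0 = 0)
c = 1/15 (c = 1/(0 + (11 + 4)) = 1/(0 + 15) = 1/15 ≈ 0.066667)
(275 + c)*430 = (275 + 1/15)*430 = (4126/15)*430 = 354836/3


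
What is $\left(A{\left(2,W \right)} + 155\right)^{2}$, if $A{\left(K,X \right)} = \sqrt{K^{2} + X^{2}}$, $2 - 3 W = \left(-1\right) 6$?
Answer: $\frac{225625}{9} \approx 25069.0$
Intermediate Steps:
$W = \frac{8}{3}$ ($W = \frac{2}{3} - \frac{\left(-1\right) 6}{3} = \frac{2}{3} - -2 = \frac{2}{3} + 2 = \frac{8}{3} \approx 2.6667$)
$\left(A{\left(2,W \right)} + 155\right)^{2} = \left(\sqrt{2^{2} + \left(\frac{8}{3}\right)^{2}} + 155\right)^{2} = \left(\sqrt{4 + \frac{64}{9}} + 155\right)^{2} = \left(\sqrt{\frac{100}{9}} + 155\right)^{2} = \left(\frac{10}{3} + 155\right)^{2} = \left(\frac{475}{3}\right)^{2} = \frac{225625}{9}$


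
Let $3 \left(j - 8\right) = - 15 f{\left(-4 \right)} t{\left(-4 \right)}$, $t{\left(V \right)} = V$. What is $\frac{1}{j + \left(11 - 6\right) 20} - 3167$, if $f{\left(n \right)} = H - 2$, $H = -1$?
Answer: $- \frac{152015}{48} \approx -3167.0$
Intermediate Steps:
$f{\left(n \right)} = -3$ ($f{\left(n \right)} = -1 - 2 = -3$)
$j = -52$ ($j = 8 + \frac{\left(-15\right) \left(-3\right) \left(-4\right)}{3} = 8 + \frac{45 \left(-4\right)}{3} = 8 + \frac{1}{3} \left(-180\right) = 8 - 60 = -52$)
$\frac{1}{j + \left(11 - 6\right) 20} - 3167 = \frac{1}{-52 + \left(11 - 6\right) 20} - 3167 = \frac{1}{-52 + 5 \cdot 20} - 3167 = \frac{1}{-52 + 100} - 3167 = \frac{1}{48} - 3167 = - \frac{152015}{48}$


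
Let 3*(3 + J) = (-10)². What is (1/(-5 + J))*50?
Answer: 75/38 ≈ 1.9737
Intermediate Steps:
J = 91/3 (J = -3 + (⅓)*(-10)² = -3 + (⅓)*100 = -3 + 100/3 = 91/3 ≈ 30.333)
(1/(-5 + J))*50 = (1/(-5 + 91/3))*50 = (1/(76/3))*50 = (1*(3/76))*50 = (3/76)*50 = 75/38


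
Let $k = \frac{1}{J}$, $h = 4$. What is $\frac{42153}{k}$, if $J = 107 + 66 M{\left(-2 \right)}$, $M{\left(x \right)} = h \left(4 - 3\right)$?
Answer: $15638763$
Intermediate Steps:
$M{\left(x \right)} = 4$ ($M{\left(x \right)} = 4 \left(4 - 3\right) = 4 \cdot 1 = 4$)
$J = 371$ ($J = 107 + 66 \cdot 4 = 107 + 264 = 371$)
$k = \frac{1}{371} \approx 0.0026954$
$\frac{42153}{k} = 42153 \frac{1}{\frac{1}{371}} = 42153 \cdot 371 = 15638763$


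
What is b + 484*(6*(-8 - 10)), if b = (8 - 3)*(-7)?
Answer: -52307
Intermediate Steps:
b = -35 (b = 5*(-7) = -35)
b + 484*(6*(-8 - 10)) = -35 + 484*(6*(-8 - 10)) = -35 + 484*(6*(-18)) = -35 + 484*(-108) = -35 - 52272 = -52307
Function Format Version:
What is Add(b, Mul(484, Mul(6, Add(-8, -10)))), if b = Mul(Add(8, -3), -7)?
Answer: -52307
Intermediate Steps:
b = -35 (b = Mul(5, -7) = -35)
Add(b, Mul(484, Mul(6, Add(-8, -10)))) = Add(-35, Mul(484, Mul(6, Add(-8, -10)))) = Add(-35, Mul(484, Mul(6, -18))) = Add(-35, Mul(484, -108)) = Add(-35, -52272) = -52307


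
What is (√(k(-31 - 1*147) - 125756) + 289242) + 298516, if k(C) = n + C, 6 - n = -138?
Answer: 587758 + I*√125790 ≈ 5.8776e+5 + 354.67*I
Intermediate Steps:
n = 144 (n = 6 - 1*(-138) = 6 + 138 = 144)
k(C) = 144 + C
(√(k(-31 - 1*147) - 125756) + 289242) + 298516 = (√((144 + (-31 - 1*147)) - 125756) + 289242) + 298516 = (√((144 + (-31 - 147)) - 125756) + 289242) + 298516 = (√((144 - 178) - 125756) + 289242) + 298516 = (√(-34 - 125756) + 289242) + 298516 = (√(-125790) + 289242) + 298516 = (I*√125790 + 289242) + 298516 = (289242 + I*√125790) + 298516 = 587758 + I*√125790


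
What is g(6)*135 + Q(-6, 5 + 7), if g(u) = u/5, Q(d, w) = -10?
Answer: 152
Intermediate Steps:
g(u) = u/5 (g(u) = u*(1/5) = u/5)
g(6)*135 + Q(-6, 5 + 7) = ((1/5)*6)*135 - 10 = (6/5)*135 - 10 = 162 - 10 = 152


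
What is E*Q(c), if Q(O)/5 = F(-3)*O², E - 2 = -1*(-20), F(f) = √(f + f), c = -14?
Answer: 21560*I*√6 ≈ 52811.0*I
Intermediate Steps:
F(f) = √2*√f (F(f) = √(2*f) = √2*√f)
E = 22 (E = 2 - 1*(-20) = 2 + 20 = 22)
Q(O) = 5*I*√6*O² (Q(O) = 5*((√2*√(-3))*O²) = 5*((√2*(I*√3))*O²) = 5*((I*√6)*O²) = 5*(I*√6*O²) = 5*I*√6*O²)
E*Q(c) = 22*(5*I*√6*(-14)²) = 22*(5*I*√6*196) = 22*(980*I*√6) = 21560*I*√6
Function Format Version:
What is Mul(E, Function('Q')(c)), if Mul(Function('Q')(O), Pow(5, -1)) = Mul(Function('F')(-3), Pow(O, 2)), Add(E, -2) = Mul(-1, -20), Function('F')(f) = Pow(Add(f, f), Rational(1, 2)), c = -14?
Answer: Mul(21560, I, Pow(6, Rational(1, 2))) ≈ Mul(52811., I)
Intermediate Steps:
Function('F')(f) = Mul(Pow(2, Rational(1, 2)), Pow(f, Rational(1, 2))) (Function('F')(f) = Pow(Mul(2, f), Rational(1, 2)) = Mul(Pow(2, Rational(1, 2)), Pow(f, Rational(1, 2))))
E = 22 (E = Add(2, Mul(-1, -20)) = Add(2, 20) = 22)
Function('Q')(O) = Mul(5, I, Pow(6, Rational(1, 2)), Pow(O, 2)) (Function('Q')(O) = Mul(5, Mul(Mul(Pow(2, Rational(1, 2)), Pow(-3, Rational(1, 2))), Pow(O, 2))) = Mul(5, Mul(Mul(Pow(2, Rational(1, 2)), Mul(I, Pow(3, Rational(1, 2)))), Pow(O, 2))) = Mul(5, Mul(Mul(I, Pow(6, Rational(1, 2))), Pow(O, 2))) = Mul(5, Mul(I, Pow(6, Rational(1, 2)), Pow(O, 2))) = Mul(5, I, Pow(6, Rational(1, 2)), Pow(O, 2)))
Mul(E, Function('Q')(c)) = Mul(22, Mul(5, I, Pow(6, Rational(1, 2)), Pow(-14, 2))) = Mul(22, Mul(5, I, Pow(6, Rational(1, 2)), 196)) = Mul(22, Mul(980, I, Pow(6, Rational(1, 2)))) = Mul(21560, I, Pow(6, Rational(1, 2)))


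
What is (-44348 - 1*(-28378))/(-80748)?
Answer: 7985/40374 ≈ 0.19778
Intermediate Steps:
(-44348 - 1*(-28378))/(-80748) = (-44348 + 28378)*(-1/80748) = -15970*(-1/80748) = 7985/40374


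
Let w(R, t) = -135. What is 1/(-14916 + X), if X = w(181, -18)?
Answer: -1/15051 ≈ -6.6441e-5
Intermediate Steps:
X = -135
1/(-14916 + X) = 1/(-14916 - 135) = 1/(-15051) = -1/15051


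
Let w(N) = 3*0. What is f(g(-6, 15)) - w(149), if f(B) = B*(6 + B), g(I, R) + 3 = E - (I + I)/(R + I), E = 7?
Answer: 544/9 ≈ 60.444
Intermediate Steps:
g(I, R) = 4 - 2*I/(I + R) (g(I, R) = -3 + (7 - (I + I)/(R + I)) = -3 + (7 - 2*I/(I + R)) = 4 - 2*I/(I + R))
w(N) = 0
f(g(-6, 15)) - w(149) = (2*(-6 + 2*15)/(-6 + 15))*(6 + 2*(-6 + 2*15)/(-6 + 15)) - 1*0 = (2*(-6 + 30)/9)*(6 + 2*(-6 + 30)/9) + 0 = (2*(⅑)*24)*(6 + 2*(⅑)*24) + 0 = 16*(6 + 16/3)/3 + 0 = (16/3)*(34/3) + 0 = 544/9 + 0 = 544/9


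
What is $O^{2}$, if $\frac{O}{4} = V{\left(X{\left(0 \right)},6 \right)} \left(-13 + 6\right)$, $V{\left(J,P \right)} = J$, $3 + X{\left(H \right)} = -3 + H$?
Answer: $28224$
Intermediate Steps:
$X{\left(H \right)} = -6 + H$ ($X{\left(H \right)} = -3 + \left(-3 + H\right) = -6 + H$)
$O = 168$ ($O = 4 \left(-6 + 0\right) \left(-13 + 6\right) = 4 \left(\left(-6\right) \left(-7\right)\right) = 4 \cdot 42 = 168$)
$O^{2} = 168^{2} = 28224$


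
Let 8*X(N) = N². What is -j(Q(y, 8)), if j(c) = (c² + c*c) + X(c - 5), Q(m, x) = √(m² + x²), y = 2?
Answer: -1181/8 + 5*√17/2 ≈ -137.32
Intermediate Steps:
X(N) = N²/8
j(c) = 2*c² + (-5 + c)²/8 (j(c) = (c² + c*c) + (c - 5)²/8 = (c² + c²) + (-5 + c)²/8 = 2*c² + (-5 + c)²/8)
-j(Q(y, 8)) = -(2*(√(2² + 8²))² + (-5 + √(2² + 8²))²/8) = -(2*(√(4 + 64))² + (-5 + √(4 + 64))²/8) = -(2*(√68)² + (-5 + √68)²/8) = -(2*(2*√17)² + (-5 + 2*√17)²/8) = -(2*68 + (-5 + 2*√17)²/8) = -(136 + (-5 + 2*√17)²/8) = -136 - (-5 + 2*√17)²/8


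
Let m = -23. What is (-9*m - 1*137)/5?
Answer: 14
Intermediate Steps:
(-9*m - 1*137)/5 = (-9*(-23) - 1*137)/5 = (207 - 137)*(⅕) = 70*(⅕) = 14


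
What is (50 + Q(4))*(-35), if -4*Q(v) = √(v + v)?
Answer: -1750 + 35*√2/2 ≈ -1725.3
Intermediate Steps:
Q(v) = -√2*√v/4 (Q(v) = -√(v + v)/4 = -√2*√v/4)
(50 + Q(4))*(-35) = (50 - √2*√4/4)*(-35) = (50 - ¼*√2*2)*(-35) = (50 - √2/2)*(-35) = -1750 + 35*√2/2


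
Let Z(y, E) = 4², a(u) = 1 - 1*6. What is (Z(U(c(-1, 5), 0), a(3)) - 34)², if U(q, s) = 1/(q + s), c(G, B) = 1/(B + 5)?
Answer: 324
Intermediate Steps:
c(G, B) = 1/(5 + B)
a(u) = -5 (a(u) = 1 - 6 = -5)
Z(y, E) = 16
(Z(U(c(-1, 5), 0), a(3)) - 34)² = (16 - 34)² = (-18)² = 324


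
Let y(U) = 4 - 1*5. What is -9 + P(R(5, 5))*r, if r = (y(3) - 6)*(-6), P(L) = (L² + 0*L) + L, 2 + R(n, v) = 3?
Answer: 75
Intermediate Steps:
R(n, v) = 1 (R(n, v) = -2 + 3 = 1)
y(U) = -1 (y(U) = 4 - 5 = -1)
P(L) = L + L² (P(L) = (L² + 0) + L = L² + L = L + L²)
r = 42 (r = (-1 - 6)*(-6) = -7*(-6) = 42)
-9 + P(R(5, 5))*r = -9 + (1*(1 + 1))*42 = -9 + (1*2)*42 = -9 + 2*42 = -9 + 84 = 75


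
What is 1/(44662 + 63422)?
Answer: 1/108084 ≈ 9.2521e-6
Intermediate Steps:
1/(44662 + 63422) = 1/108084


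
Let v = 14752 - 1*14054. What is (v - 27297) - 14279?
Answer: -40878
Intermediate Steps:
v = 698 (v = 14752 - 14054 = 698)
(v - 27297) - 14279 = (698 - 27297) - 14279 = -26599 - 14279 = -40878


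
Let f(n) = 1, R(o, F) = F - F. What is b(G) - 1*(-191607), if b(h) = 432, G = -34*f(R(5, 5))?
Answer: 192039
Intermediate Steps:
R(o, F) = 0
G = -34 (G = -34*1 = -34)
b(G) - 1*(-191607) = 432 - 1*(-191607) = 432 + 191607 = 192039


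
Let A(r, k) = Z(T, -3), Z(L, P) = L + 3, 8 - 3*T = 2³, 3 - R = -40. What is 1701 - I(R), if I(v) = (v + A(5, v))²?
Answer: -415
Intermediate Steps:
R = 43 (R = 3 - 1*(-40) = 3 + 40 = 43)
T = 0 (T = 8/3 - ⅓*2³ = 8/3 - ⅓*8 = 8/3 - 8/3 = 0)
Z(L, P) = 3 + L
A(r, k) = 3 (A(r, k) = 3 + 0 = 3)
I(v) = (3 + v)² (I(v) = (v + 3)² = (3 + v)²)
1701 - I(R) = 1701 - (3 + 43)² = 1701 - 1*46² = 1701 - 1*2116 = 1701 - 2116 = -415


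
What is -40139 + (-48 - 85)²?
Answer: -22450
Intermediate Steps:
-40139 + (-48 - 85)² = -40139 + (-133)² = -40139 + 17689 = -22450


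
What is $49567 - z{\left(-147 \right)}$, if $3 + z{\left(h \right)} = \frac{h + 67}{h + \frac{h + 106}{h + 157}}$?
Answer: $\frac{74899470}{1511} \approx 49570.0$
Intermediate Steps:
$z{\left(h \right)} = -3 + \frac{67 + h}{h + \frac{106 + h}{157 + h}}$ ($z{\left(h \right)} = -3 + \frac{h + 67}{h + \frac{h + 106}{h + 157}} = -3 + \frac{67 + h}{h + \frac{106 + h}{157 + h}}$)
$49567 - z{\left(-147 \right)} = 49567 - \frac{10201 - -36750 - 2 \left(-147\right)^{2}}{106 + \left(-147\right)^{2} + 158 \left(-147\right)} = 49567 - \frac{10201 + 36750 - 43218}{106 + 21609 - 23226} = 49567 - \frac{10201 + 36750 - 43218}{-1511} = 49567 - \left(- \frac{1}{1511}\right) 3733 = 49567 - - \frac{3733}{1511} = 49567 + \frac{3733}{1511} = \frac{74899470}{1511}$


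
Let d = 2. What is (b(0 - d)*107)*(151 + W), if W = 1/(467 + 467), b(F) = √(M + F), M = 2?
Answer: 0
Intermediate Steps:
b(F) = √(2 + F)
W = 1/934 ≈ 0.0010707
(b(0 - d)*107)*(151 + W) = (√(2 + (0 - 1*2))*107)*(151 + 1/934) = (√(2 + (0 - 2))*107)*(141035/934) = (√(2 - 2)*107)*(141035/934) = (√0*107)*(141035/934) = (0*107)*(141035/934) = 0*(141035/934) = 0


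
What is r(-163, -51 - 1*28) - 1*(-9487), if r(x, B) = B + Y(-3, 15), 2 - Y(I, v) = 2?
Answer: 9408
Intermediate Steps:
Y(I, v) = 0 (Y(I, v) = 2 - 1*2 = 2 - 2 = 0)
r(x, B) = B (r(x, B) = B + 0 = B)
r(-163, -51 - 1*28) - 1*(-9487) = (-51 - 1*28) - 1*(-9487) = (-51 - 28) + 9487 = -79 + 9487 = 9408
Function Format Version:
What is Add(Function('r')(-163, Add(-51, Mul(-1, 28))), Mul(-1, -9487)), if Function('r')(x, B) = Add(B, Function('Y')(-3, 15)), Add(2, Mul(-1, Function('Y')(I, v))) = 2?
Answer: 9408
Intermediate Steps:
Function('Y')(I, v) = 0 (Function('Y')(I, v) = Add(2, Mul(-1, 2)) = Add(2, -2) = 0)
Function('r')(x, B) = B (Function('r')(x, B) = Add(B, 0) = B)
Add(Function('r')(-163, Add(-51, Mul(-1, 28))), Mul(-1, -9487)) = Add(Add(-51, Mul(-1, 28)), Mul(-1, -9487)) = Add(Add(-51, -28), 9487) = Add(-79, 9487) = 9408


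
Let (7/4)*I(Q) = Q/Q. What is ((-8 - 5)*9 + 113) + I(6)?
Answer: -24/7 ≈ -3.4286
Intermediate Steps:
I(Q) = 4/7 (I(Q) = 4*(Q/Q)/7 = (4/7)*1 = 4/7)
((-8 - 5)*9 + 113) + I(6) = ((-8 - 5)*9 + 113) + 4/7 = (-13*9 + 113) + 4/7 = (-117 + 113) + 4/7 = -4 + 4/7 = -24/7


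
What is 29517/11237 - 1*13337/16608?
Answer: 340350467/186624096 ≈ 1.8237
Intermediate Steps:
29517/11237 - 1*13337/16608 = 29517*(1/11237) - 13337*1/16608 = 29517/11237 - 13337/16608 = 340350467/186624096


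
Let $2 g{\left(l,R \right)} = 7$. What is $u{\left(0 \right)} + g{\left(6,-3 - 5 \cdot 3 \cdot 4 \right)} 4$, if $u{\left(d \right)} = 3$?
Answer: $17$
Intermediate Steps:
$g{\left(l,R \right)} = \frac{7}{2}$ ($g{\left(l,R \right)} = \frac{1}{2} \cdot 7 = \frac{7}{2}$)
$u{\left(0 \right)} + g{\left(6,-3 - 5 \cdot 3 \cdot 4 \right)} 4 = 3 + \frac{7}{2} \cdot 4 = 3 + 14 = 17$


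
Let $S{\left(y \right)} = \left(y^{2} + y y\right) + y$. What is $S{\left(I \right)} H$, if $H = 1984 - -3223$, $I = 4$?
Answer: $187452$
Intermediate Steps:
$S{\left(y \right)} = y + 2 y^{2}$ ($S{\left(y \right)} = \left(y^{2} + y^{2}\right) + y = 2 y^{2} + y = y + 2 y^{2}$)
$H = 5207$ ($H = 1984 + 3223 = 5207$)
$S{\left(I \right)} H = 4 \left(1 + 2 \cdot 4\right) 5207 = 4 \left(1 + 8\right) 5207 = 4 \cdot 9 \cdot 5207 = 36 \cdot 5207 = 187452$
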